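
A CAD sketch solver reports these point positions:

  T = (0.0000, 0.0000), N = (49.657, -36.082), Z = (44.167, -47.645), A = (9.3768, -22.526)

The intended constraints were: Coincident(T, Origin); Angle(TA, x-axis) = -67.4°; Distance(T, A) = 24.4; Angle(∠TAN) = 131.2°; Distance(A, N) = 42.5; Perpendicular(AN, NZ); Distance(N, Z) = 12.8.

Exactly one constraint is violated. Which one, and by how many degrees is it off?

Perpendicular(AN, NZ) — off by 6.80°.

T = (0.00, 0.00) ✓; TA at -67.40° ✓; |TA| = 24.40 ✓; ∠TAN = 131.2° ✓; |AN| = 42.50 ✓; ∠(AN, NZ) = 96.80° ✗; |NZ| = 12.80 ✓.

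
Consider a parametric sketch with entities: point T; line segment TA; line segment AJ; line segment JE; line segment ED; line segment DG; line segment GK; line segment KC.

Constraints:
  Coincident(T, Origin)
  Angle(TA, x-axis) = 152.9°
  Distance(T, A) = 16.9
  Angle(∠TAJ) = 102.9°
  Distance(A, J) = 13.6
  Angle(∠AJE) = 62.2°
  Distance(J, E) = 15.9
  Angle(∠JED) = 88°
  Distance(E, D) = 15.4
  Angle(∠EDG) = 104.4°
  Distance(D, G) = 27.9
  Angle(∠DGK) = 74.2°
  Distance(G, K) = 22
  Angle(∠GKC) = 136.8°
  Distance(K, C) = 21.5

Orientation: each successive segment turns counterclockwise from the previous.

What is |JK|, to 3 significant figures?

10.6

∠EDG = 104.4° gives DG at 155° from the x-axis; with |DG| = 27.9, G = (-30.9, 20.7). ∠DGK = 74.2° gives GK at -98.8° from the x-axis; with |GK| = 22.0, K = (-34.3, -1.05). Then |JK| = |K − J| = 10.6.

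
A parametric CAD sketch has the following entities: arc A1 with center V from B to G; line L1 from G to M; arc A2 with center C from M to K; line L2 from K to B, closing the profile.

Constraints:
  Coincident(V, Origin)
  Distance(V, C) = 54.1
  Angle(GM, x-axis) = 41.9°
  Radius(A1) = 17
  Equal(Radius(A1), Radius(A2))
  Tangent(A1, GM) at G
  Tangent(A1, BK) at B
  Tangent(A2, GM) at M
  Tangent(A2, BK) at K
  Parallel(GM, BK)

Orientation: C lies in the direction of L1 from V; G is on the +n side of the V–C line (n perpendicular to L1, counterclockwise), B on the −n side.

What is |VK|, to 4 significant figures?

56.71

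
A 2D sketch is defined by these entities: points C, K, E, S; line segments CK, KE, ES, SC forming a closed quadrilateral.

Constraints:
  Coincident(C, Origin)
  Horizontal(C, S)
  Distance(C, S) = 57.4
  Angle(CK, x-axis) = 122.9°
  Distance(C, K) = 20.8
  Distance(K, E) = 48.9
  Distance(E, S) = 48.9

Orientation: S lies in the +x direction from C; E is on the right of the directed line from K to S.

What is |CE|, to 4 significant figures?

28.10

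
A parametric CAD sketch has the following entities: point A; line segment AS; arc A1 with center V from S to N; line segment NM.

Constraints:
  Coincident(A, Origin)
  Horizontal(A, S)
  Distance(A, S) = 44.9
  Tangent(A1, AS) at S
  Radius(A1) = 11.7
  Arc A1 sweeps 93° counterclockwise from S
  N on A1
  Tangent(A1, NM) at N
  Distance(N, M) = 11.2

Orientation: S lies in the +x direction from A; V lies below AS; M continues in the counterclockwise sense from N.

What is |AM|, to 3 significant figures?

41.2

On A1, S sits at bearing 90° from V; a 93° counterclockwise sweep puts N at bearing 183°, so N = V + 11.7·(cos 183°, sin 183°) = (33.2, -12.3). The tangent condition forces VN to be normal to NM, so NM runs along (−sin 183°, cos 183°); with |NM| = 11.2, M = (33.8, -23.5). Then |AM| = |M − A| = 41.2.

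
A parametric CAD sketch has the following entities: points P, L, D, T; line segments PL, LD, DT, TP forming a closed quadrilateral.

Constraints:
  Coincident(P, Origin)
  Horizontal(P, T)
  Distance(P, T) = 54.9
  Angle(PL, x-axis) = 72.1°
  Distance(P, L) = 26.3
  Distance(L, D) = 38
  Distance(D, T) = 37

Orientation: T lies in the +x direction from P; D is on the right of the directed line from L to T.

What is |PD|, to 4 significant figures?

22.59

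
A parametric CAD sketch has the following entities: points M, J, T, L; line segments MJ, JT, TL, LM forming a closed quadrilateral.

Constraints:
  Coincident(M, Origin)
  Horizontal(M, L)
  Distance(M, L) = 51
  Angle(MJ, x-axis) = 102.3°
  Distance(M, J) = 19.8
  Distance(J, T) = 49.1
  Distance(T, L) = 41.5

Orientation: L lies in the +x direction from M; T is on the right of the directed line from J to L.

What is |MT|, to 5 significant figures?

30.282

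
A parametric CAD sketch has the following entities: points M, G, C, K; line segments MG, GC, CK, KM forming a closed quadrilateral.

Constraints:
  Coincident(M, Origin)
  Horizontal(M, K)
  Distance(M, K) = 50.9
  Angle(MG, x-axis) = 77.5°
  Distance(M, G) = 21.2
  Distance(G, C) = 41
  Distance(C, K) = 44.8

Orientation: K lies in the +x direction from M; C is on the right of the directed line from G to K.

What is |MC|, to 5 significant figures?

22.556

Checks: M = (0.00, 0.00) ✓; |GC| = 41.00 ✓; |CK| = 44.80 ✓.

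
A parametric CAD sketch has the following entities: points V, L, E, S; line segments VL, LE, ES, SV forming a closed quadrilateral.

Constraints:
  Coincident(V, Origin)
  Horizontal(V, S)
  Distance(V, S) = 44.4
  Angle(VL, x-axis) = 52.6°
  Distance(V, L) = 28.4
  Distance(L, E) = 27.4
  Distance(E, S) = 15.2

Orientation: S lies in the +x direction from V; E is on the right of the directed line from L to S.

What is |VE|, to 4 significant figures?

29.41

V is at the origin; VS is horizontal with |VS| = 44.4 and S in +x, so S = (44.4, 0). VL runs at 52.6° with |VL| = 28.4, so L = (17.25, 22.56). E is determined by |LE| = 27.4 and |ES| = 15.2 together: it lies at the intersection of circle(L, 27.4) and circle(S, 15.2). With |LS| = 35.30, the foot of the radical line on LS is 25.01 from L and the perpendicular offset is √(27.4² − 25.01²) = 11.19. Taking the right-of-LS solution: E = (29.34, -2.029).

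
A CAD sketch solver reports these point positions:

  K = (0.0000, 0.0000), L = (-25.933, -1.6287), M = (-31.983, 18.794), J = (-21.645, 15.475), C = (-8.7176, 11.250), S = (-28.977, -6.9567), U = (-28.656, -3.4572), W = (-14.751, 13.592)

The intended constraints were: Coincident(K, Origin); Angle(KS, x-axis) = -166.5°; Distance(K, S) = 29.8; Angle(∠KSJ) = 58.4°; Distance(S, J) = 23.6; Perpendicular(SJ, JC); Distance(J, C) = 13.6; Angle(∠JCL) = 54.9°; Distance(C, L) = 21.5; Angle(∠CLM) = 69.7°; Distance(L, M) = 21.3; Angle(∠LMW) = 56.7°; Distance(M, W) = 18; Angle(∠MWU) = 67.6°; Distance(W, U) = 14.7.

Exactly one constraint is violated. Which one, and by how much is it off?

Distance(W, U) = 14.7 — off by 7.30.

K = (0.00, 0.00) ✓; KS at -166.5° ✓; |KS| = 29.80 ✓; ∠KSJ = 58.40° ✓; |SJ| = 23.60 ✓; ∠(SJ, JC) = 90.00° ✓; |JC| = 13.60 ✓; ∠JCL = 54.90° ✓; |CL| = 21.50 ✓; ∠CLM = 69.70° ✓; |LM| = 21.30 ✓; ∠LMW = 56.70° ✓; |MW| = 18.00 ✓; ∠MWU = 67.60° ✓; |WU| = 22.00 ✗.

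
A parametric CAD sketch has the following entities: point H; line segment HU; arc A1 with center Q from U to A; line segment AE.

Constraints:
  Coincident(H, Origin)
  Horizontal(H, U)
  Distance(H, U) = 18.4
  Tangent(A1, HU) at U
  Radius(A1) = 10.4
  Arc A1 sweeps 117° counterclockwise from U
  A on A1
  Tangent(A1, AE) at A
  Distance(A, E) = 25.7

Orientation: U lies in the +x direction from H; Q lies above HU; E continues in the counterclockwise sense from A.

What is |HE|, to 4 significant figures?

41.25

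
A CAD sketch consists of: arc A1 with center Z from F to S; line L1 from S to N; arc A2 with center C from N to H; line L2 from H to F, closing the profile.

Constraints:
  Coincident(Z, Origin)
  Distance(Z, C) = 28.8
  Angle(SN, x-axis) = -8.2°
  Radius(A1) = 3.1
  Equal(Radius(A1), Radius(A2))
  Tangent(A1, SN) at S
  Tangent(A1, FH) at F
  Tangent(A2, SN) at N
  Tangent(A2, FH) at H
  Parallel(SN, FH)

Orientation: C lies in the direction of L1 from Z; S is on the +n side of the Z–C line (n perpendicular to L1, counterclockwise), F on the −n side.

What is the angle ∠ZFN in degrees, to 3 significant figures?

77.9°

Tangency of A1 to both parallel lines with radius 3.1 puts S and F at Z ± 3.1·n: S = (0.442, 3.07), F = (-0.442, -3.07). Equal radii place N and H the same way about C: N = C + 3.1·n = (28.9, -1.04), H = C − 3.1·n = (28.1, -7.18). Then cos ∠ZFN = FZ·FN / (|FZ||FN|), giving 77.9°.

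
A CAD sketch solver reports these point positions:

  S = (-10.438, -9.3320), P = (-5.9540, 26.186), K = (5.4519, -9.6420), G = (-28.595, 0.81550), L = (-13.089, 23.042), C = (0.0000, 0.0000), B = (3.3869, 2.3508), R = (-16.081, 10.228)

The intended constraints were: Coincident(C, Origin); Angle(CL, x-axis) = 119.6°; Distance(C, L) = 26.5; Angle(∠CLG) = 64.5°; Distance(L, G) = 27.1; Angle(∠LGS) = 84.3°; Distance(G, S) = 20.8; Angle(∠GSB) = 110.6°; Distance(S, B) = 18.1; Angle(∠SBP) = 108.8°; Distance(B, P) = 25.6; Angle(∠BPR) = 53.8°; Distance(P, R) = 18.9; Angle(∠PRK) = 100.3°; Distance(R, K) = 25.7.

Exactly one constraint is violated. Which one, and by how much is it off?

Distance(R, K) = 25.7 — off by 3.60.

C = (0.00, 0.00) ✓; CL at 119.6° ✓; |CL| = 26.50 ✓; ∠CLG = 64.50° ✓; |LG| = 27.10 ✓; ∠LGS = 84.30° ✓; |GS| = 20.80 ✓; ∠GSB = 110.6° ✓; |SB| = 18.10 ✓; ∠SBP = 108.8° ✓; |BP| = 25.60 ✓; ∠BPR = 53.80° ✓; |PR| = 18.90 ✓; ∠PRK = 100.3° ✓; |RK| = 29.30 ✗.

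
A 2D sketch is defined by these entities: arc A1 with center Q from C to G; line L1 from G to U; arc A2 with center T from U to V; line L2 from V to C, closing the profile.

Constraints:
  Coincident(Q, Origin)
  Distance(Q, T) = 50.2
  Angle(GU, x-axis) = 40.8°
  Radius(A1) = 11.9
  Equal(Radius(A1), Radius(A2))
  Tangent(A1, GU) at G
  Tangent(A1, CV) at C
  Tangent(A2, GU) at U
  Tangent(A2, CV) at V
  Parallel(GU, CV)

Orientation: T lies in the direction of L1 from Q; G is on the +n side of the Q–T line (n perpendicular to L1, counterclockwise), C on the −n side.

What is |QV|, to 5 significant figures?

51.591

Tangency of A1 to both parallel lines with radius 11.9 puts G and C at Q ± 11.9·n: G = (-7.7757, 9.0082), C = (7.7757, -9.0082). Equal radii place U and V the same way about T: U = T + 11.9·n = (30.225, 41.810), V = T − 11.9·n = (45.777, 23.793). Then |QV| = |V − Q| = 51.591.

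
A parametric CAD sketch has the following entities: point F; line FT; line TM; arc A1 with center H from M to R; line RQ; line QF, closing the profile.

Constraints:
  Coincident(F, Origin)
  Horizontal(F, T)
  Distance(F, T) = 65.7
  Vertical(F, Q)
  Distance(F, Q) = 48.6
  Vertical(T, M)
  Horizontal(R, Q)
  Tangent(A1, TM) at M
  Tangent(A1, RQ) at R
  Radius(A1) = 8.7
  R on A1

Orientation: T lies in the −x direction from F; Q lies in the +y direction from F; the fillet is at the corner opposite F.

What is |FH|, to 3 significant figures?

69.6

F and Q share the same x with |FQ| = 48.6 and Q on the +y side, so Q = (0.00, 48.6). The virtual corner opposite F is at (-65.7, 48.6). The tangent condition forces HM to be normal to TM and since A1 is tangent to RQ there, HR ⟂ RQ, with radius 8.7, so the center H sits 8.7 in from both sides at H = (-57.0, 39.9). Then |FH| = |H − F| = 69.6.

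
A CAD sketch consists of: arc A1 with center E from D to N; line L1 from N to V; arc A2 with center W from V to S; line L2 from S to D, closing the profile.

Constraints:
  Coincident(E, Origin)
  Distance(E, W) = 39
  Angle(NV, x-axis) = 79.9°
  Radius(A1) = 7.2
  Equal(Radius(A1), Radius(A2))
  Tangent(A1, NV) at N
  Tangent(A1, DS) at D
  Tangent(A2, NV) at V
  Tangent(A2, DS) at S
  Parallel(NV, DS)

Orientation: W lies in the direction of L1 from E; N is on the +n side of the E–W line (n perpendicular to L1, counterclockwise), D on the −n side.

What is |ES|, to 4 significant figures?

39.66

The slot axis is L1's direction at 79.9°, so u = (cos 79.9°, sin 79.9°) = (0.1754, 0.9845) and n = (−sin 79.9°, cos 79.9°) = (-0.9845, 0.1754). E is at the origin and W lies 39.0 along u from E, so W = 39.0·u = (6.839, 38.40). Tangency of A1 to both parallel lines with radius 7.2 puts N and D at E ± 7.2·n: N = (-7.088, 1.263), D = (7.088, -1.263). Equal radii place V and S the same way about W: V = W + 7.2·n = (-0.2491, 39.66), S = W − 7.2·n = (13.93, 37.13). Then |ES| = |S − E| = 39.66.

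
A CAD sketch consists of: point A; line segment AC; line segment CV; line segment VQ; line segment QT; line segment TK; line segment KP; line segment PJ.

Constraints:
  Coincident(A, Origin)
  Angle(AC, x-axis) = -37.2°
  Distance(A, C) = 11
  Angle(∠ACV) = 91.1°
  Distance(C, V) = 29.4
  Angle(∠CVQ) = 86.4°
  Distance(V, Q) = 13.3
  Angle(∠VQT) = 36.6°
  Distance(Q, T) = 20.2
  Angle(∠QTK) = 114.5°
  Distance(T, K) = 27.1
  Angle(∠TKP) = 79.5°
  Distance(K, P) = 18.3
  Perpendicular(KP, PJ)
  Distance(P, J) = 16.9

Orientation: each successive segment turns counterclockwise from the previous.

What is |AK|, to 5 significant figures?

49.532

A is at the origin; AC runs at -37.2° with length 11.0, so C = (8.7618, -6.6506). ∠ACV = 91.1° gives CV at 51.700° from the x-axis; with |CV| = 29.4, V = (26.983, 16.422). ∠CVQ = 86.4° gives VQ at 145.30° from the x-axis; with |VQ| = 13.3, Q = (16.049, 23.993). ∠VQT = 36.6° gives QT at -71.300° from the x-axis; with |QT| = 20.2, T = (22.525, 4.8596). ∠QTK = 114.5° gives TK at -5.8000° from the x-axis; with |TK| = 27.1, K = (49.486, 2.1210). Then |AK| = |K − A| = 49.532.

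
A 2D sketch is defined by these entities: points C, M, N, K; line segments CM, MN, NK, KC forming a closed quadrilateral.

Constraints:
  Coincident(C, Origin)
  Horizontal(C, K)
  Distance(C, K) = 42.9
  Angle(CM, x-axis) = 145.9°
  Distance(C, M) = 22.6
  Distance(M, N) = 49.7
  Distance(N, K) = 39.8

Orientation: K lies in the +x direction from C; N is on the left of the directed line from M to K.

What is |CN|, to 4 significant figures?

43.78

Checks: |MN| = 49.70 ✓; |NK| = 39.80 ✓.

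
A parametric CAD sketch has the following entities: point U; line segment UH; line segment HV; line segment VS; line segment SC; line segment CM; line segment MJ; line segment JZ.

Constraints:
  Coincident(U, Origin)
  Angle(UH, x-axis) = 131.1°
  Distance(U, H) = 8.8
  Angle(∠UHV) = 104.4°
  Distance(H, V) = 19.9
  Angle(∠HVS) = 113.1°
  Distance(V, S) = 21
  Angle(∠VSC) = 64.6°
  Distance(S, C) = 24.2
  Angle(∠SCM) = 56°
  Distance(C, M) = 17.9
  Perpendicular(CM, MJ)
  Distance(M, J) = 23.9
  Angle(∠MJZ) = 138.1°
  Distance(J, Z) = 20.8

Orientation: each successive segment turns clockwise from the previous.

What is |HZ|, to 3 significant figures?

54.1

U is at the origin; UH runs at 131.1° with length 8.8, so H = (-5.78, 6.63). ∠UHV = 104.4° gives HV at 55.5° from the x-axis; with |HV| = 19.9, V = (5.49, 23.0). ∠HVS = 113.1° gives VS at -11.4° from the x-axis; with |VS| = 21.0, S = (26.1, 18.9). ∠VSC = 64.6° gives SC at -127° from the x-axis; with |SC| = 24.2, C = (11.6, -0.497). ∠SCM = 56.0° gives CM at 109° from the x-axis; with |CM| = 17.9, M = (5.69, 16.4). The perpendicularity gives MJ at right angles to CM, so MJ runs at 19.2°; with |MJ| = 23.9, J = (28.3, 24.3). ∠MJZ = 138.1° gives JZ at -22.7° from the x-axis; with |JZ| = 20.8, Z = (47.4, 16.2). Then |HZ| = |Z − H| = 54.1.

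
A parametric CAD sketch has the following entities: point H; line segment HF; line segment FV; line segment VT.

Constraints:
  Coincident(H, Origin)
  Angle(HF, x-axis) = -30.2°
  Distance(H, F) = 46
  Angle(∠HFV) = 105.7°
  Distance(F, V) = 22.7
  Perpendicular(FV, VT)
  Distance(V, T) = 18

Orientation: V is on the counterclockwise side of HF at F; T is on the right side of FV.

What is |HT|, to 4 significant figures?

71.52

∠HFV = 105.7°, so FV runs at -30.2° + (180° − 105.7°) = 44.10° from the x-axis; with |FV| = 22.7, V = F + 22.7·(cos 44.10°, sin 44.10°) = (56.06, -7.342). FV is perpendicular to VT; with |VT| = 18.0 on the right of FV, T = V + 18.0·(0.6959, -0.7181) = (68.58, -20.27). Then |HT| = |T − H| = 71.52.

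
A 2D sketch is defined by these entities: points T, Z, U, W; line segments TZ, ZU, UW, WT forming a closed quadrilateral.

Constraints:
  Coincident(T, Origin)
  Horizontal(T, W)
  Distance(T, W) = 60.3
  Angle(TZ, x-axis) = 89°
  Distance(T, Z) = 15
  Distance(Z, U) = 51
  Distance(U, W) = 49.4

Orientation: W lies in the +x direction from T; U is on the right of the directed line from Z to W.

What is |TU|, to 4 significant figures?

38.12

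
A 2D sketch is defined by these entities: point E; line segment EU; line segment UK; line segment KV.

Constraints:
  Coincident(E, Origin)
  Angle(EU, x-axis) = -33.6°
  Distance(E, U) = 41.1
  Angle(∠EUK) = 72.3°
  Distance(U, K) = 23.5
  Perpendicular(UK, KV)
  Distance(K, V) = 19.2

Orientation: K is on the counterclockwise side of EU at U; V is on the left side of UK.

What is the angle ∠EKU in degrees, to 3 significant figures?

74.3°

E is at the origin; EU runs at -33.6° with length 41.1, so U = 41.1·(cos -33.6°, sin -33.6°) = (34.2, -22.7). ∠EUK = 72.3°, so UK runs at -33.6° + (180° − 72.3°) = 74.1° from the x-axis; with |UK| = 23.5, K = U + 23.5·(cos 74.1°, sin 74.1°) = (40.7, -0.143). Then cos ∠EKU = KE·KU / (|KE||KU|), giving 74.3°.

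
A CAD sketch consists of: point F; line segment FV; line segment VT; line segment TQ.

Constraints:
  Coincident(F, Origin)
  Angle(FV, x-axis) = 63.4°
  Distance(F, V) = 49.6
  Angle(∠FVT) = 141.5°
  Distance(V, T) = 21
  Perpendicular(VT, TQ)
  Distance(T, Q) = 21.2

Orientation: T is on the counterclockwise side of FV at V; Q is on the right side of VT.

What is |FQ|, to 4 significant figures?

79.31

F is at the origin; FV runs at 63.4° with length 49.6, so V = 49.6·(cos 63.4°, sin 63.4°) = (22.21, 44.35). ∠FVT = 141.5°, so VT runs at 63.4° + (180° − 141.5°) = 101.9° from the x-axis; with |VT| = 21.0, T = V + 21.0·(cos 101.9°, sin 101.9°) = (17.88, 64.90). VT is perpendicular to TQ; with |TQ| = 21.2 on the right of VT, Q = T + 21.2·(0.9785, 0.2062) = (38.62, 69.27). Then |FQ| = |Q − F| = 79.31.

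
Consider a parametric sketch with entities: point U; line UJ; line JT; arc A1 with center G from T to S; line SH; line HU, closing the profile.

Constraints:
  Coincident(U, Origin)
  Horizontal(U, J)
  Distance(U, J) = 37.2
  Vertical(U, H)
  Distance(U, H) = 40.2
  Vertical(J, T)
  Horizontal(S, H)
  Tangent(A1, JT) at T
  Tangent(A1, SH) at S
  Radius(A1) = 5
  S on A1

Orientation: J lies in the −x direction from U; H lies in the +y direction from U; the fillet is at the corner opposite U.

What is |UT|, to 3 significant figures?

51.2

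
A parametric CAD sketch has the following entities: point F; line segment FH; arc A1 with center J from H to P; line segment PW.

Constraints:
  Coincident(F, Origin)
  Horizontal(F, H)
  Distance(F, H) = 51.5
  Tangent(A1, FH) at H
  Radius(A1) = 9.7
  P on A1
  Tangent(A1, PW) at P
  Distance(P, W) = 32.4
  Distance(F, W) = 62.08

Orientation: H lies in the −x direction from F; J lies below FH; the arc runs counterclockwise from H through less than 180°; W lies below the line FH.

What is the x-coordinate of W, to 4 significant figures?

-44.90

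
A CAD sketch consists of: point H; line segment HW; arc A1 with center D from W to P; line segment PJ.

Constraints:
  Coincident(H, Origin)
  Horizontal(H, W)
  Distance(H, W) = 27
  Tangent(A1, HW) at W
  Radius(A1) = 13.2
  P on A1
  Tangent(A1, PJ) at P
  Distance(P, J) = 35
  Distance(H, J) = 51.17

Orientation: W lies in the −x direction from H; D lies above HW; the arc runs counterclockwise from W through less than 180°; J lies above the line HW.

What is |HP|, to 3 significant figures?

19.5

Checks: |DP| = 13.20 ✓; ∠(DP, PJ) = 90.00° ✓; |PJ| = 35.00 ✓; |HJ| = 51.17 ✓.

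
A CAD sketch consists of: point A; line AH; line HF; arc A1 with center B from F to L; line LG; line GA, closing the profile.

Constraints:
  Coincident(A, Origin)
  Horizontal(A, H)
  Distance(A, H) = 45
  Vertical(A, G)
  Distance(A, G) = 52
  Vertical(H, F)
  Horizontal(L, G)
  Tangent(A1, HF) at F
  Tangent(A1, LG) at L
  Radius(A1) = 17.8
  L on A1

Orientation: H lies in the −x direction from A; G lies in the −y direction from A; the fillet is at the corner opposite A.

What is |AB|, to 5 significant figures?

43.698

A is at the origin; A and H share the same y with |AH| = 45.0 and H on the −x side, so H = (-45.000, 0.0000). AG is vertical with |AG| = 52.0 and G on the −y side, so G = (0.0000, -52.000). The virtual corner opposite A is at (-45.000, -52.000). Tangency of A1 to HF means the radius BF is perpendicular to HF and A1 meets LG tangentially, so BL is at right angles to LG, with radius 17.8, so the center B sits 17.8 in from both sides at B = (-27.200, -34.200). Then |AB| = |B − A| = 43.698.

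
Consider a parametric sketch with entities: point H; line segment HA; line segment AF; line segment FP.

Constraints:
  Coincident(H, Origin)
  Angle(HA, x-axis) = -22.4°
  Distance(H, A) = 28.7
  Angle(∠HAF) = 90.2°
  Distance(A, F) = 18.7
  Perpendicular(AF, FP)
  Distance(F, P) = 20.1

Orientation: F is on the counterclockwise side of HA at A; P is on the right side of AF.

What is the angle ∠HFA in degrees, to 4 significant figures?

56.77°

H is at the origin; HA runs at -22.4° with length 28.7, so A = 28.7·(cos -22.4°, sin -22.4°) = (26.53, -10.94). ∠HAF = 90.2°, so AF runs at -22.4° + (180° − 90.2°) = 67.40° from the x-axis; with |AF| = 18.7, F = A + 18.7·(cos 67.40°, sin 67.40°) = (33.72, 6.327). Then cos ∠HFA = FH·FA / (|FH||FA|), giving 56.77°.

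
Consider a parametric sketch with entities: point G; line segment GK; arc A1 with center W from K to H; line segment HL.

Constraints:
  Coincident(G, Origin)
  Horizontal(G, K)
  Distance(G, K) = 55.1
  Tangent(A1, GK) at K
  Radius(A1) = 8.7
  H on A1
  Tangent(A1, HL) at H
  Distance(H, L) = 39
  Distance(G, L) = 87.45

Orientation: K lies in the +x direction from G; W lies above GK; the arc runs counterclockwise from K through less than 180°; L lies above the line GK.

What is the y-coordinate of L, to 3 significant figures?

42.5

Checks: G.y = 0.00, K.y = 0.00 ✓; |WH| = 8.700 ✓; ∠(WH, HL) = 90.00° ✓; |HL| = 39.00 ✓; |GL| = 87.45 ✓.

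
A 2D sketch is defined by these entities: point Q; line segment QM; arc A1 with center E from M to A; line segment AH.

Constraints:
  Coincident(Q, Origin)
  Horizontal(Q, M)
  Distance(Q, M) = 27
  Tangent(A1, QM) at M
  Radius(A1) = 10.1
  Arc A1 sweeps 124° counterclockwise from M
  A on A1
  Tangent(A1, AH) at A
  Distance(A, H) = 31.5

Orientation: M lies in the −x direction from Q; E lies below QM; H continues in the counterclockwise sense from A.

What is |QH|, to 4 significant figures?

45.47

Q is at the origin; Q and M share the same y with |QM| = 27.0 and M on the −x side, so M = (-27.00, 0.000). Since A1 is tangent to QM there, EM ⟂ QM, so E = M + (0, -10.1) = (-27.00, -10.10). On A1, M sits at bearing 90° from E; a 124° counterclockwise sweep puts A at bearing 214°, so A = E + 10.1·(cos 214°, sin 214°) = (-35.37, -15.75). The tangent condition forces EA to be normal to AH, so AH runs along (−sin 214°, cos 214°); with |AH| = 31.5, H = (-17.76, -41.86). Then |QH| = |H − Q| = 45.47.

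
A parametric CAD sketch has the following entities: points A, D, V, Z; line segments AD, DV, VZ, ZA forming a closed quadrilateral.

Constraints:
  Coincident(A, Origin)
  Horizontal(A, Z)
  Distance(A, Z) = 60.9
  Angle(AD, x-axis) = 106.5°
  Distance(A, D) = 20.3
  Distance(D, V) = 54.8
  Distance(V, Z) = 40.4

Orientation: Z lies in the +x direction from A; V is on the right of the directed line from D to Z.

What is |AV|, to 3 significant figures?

36.7

A is at the origin; AZ is horizontal with |AZ| = 60.9 and Z in +x, so Z = (60.9, 0). AD runs at 106.5° with |AD| = 20.3, so D = (-5.77, 19.5). V is determined by |DV| = 54.8 and |VZ| = 40.4 together: it lies at the intersection of circle(D, 54.8) and circle(Z, 40.4). With |DZ| = 69.4, the foot of the radical line on DZ is 44.6 from D and the perpendicular offset is √(54.8² − 44.6²) = 31.8. Taking the right-of-DZ solution: V = (28.1, -23.6).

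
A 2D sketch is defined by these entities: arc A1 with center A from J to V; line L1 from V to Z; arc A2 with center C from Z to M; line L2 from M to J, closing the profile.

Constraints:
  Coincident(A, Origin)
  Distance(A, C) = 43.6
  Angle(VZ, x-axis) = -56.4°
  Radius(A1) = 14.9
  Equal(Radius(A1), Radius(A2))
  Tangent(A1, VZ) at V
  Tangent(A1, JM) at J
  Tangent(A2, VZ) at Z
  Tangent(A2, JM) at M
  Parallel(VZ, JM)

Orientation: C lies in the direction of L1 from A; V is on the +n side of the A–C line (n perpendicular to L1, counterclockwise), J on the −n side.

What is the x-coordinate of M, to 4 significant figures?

11.72

The slot axis is L1's direction at -56.4°, so u = (cos -56.4°, sin -56.4°) = (0.5534, -0.8329) and n = (−sin -56.4°, cos -56.4°) = (0.8329, 0.5534). A is at the origin and C lies 43.6 along u from A, so C = 43.6·u = (24.13, -36.32). Tangency of A1 to both parallel lines with radius 14.9 puts V and J at A ± 14.9·n: V = (12.41, 8.246), J = (-12.41, -8.246). Equal radii place Z and M the same way about C: Z = C + 14.9·n = (36.54, -28.07), M = C − 14.9·n = (11.72, -44.56). So M.x = 11.72.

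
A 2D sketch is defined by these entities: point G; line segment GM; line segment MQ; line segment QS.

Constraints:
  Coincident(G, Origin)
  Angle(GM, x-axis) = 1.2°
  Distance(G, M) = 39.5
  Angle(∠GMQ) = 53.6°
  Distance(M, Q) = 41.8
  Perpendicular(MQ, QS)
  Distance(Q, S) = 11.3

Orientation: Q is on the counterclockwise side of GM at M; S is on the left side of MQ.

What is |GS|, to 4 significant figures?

27.51

G is at the origin; GM runs at 1.2° with length 39.5, so M = 39.5·(cos 1.2°, sin 1.2°) = (39.49, 0.8272). ∠GMQ = 53.6°, so MQ runs at 1.2° + (180° − 53.6°) = 127.6° from the x-axis; with |MQ| = 41.8, Q = M + 41.8·(cos 127.6°, sin 127.6°) = (13.99, 33.94). The perpendicularity gives QS at right angles to MQ; with |QS| = 11.3 on the left of MQ, S = Q + 11.3·(-0.7923, -0.6101) = (5.034, 27.05). Then |GS| = |S − G| = 27.51.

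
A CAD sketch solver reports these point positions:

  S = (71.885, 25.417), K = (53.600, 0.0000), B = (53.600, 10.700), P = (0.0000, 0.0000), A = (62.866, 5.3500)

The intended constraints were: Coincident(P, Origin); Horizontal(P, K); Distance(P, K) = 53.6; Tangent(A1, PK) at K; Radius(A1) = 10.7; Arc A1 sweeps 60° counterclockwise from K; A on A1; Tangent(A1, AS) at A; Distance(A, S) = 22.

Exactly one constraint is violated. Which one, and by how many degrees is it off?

Tangent(A1, AS) at A — off by 5.80°.

P = (0.00, 0.00) ✓; P.y = 0.00, K.y = 0.00 ✓; |PK| = 53.60 ✓; ∠(BK, KP) = 90.00° ✓; |BK| = 10.70 ✓; bearing(B→A) − bearing(B→K) = 60.00° ✓; |BA| = 10.70 ✓; ∠(BA, AS) = 84.20° ✗; |AS| = 22.00 ✓.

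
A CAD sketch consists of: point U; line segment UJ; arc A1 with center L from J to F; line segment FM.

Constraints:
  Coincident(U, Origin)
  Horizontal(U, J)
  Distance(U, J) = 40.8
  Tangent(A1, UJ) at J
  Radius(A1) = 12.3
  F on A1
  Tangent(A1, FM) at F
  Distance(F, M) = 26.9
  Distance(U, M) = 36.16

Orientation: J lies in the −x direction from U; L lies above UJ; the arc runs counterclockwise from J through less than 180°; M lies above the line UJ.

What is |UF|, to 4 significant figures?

30.51

U is at the origin; UJ is horizontal with |UJ| = 40.8 and J on the −x side, so J = (-40.80, 0.000). Since A1 is tangent to UJ there, LJ ⟂ UJ, so L = J + (0, 12.3) = (-40.80, 12.30). Since LF ⟂ FM (tangency), |LM| = √(12.3² + 26.9²) = 29.58 regardless of where F sits on A1. So M lies on both circle(U, 36.16) and circle(L, 29.58); the above-UJ intersection is M = (-18.12, 31.29). F is the foot of the tangent from M: F = (-29.70, 7.008).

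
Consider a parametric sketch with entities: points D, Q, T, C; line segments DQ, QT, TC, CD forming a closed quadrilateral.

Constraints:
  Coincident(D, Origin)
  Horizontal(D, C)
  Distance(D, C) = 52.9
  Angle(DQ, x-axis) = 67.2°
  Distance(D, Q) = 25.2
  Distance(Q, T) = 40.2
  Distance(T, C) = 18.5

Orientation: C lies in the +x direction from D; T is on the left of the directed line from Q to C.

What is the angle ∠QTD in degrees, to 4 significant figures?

27.31°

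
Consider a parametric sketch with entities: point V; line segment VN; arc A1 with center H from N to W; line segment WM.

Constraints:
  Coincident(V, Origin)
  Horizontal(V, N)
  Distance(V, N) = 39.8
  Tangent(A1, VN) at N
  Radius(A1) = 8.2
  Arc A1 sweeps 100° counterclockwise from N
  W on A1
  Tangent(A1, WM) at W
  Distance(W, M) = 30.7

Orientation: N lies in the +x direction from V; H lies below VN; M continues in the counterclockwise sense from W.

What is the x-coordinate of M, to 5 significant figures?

37.056

On A1, N sits at bearing 90° from H; a 100° counterclockwise sweep puts W at bearing 190°, so W = H + 8.2·(cos 190°, sin 190°) = (31.725, -9.6239). The tangent condition forces HW to be normal to WM, so WM runs along (−sin 190°, cos 190°); with |WM| = 30.7, M = (37.056, -39.858). So M.x = 37.056.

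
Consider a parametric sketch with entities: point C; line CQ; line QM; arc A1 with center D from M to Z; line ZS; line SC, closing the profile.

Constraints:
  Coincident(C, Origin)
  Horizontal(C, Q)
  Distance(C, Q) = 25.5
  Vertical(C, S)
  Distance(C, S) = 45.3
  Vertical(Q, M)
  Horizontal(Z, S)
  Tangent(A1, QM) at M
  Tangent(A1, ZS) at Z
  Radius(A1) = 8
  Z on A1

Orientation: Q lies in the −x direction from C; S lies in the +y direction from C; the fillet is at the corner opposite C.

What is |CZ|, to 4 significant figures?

48.56

The virtual corner opposite C is at (-25.50, 45.30). Tangency of A1 to QM means the radius DM is perpendicular to QM and the tangent condition forces DZ to be normal to ZS, with radius 8.0, so the center D sits 8.0 in from both sides at D = (-17.50, 37.30). That places the tangent points at M = (-25.50, 37.30) on QM and Z = (-17.50, 45.30) on ZS. Then |CZ| = |Z − C| = 48.56.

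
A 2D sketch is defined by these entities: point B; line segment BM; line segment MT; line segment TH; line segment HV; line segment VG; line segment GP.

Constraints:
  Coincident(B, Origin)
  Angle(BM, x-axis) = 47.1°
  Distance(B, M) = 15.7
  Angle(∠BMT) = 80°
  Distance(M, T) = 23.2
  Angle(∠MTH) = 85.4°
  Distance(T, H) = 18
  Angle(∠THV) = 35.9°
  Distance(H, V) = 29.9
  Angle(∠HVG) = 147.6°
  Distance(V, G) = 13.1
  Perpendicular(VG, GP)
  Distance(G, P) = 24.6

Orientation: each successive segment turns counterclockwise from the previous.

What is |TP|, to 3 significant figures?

21.7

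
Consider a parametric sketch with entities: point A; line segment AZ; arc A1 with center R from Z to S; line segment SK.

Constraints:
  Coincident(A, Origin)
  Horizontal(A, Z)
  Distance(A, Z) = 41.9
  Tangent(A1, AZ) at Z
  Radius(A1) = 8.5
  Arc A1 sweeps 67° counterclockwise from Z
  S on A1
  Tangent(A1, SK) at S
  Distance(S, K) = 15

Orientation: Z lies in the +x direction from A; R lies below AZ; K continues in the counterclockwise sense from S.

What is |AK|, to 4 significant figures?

34.01

A is at the origin; A and Z share the same y with |AZ| = 41.9 and Z on the +x side, so Z = (41.90, 0.000). Since A1 is tangent to AZ there, RZ ⟂ AZ, so R = Z + (0, -8.5) = (41.90, -8.500). On A1, Z sits at bearing 90° from R; a 67° counterclockwise sweep puts S at bearing 157°, so S = R + 8.5·(cos 157°, sin 157°) = (34.08, -5.179). Tangency of A1 to SK means the radius RS is perpendicular to SK, so SK runs along (−sin 157°, cos 157°); with |SK| = 15.0, K = (28.21, -18.99). Then |AK| = |K − A| = 34.01.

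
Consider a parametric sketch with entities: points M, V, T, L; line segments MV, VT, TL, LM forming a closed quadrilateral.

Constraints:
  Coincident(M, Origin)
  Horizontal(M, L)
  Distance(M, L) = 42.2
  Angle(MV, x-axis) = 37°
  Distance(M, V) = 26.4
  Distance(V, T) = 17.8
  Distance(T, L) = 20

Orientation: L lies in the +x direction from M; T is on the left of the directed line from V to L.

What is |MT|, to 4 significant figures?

43.21

Checks: |VT| = 17.80 ✓; |TL| = 20.00 ✓.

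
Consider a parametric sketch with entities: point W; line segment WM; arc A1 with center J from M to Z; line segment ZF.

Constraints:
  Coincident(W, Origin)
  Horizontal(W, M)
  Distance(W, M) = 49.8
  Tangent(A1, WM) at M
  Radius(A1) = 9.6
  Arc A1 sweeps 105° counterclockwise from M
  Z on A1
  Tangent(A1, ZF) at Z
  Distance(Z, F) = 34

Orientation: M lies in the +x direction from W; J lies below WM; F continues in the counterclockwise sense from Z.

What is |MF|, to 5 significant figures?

44.929

On A1, M sits at bearing 90° from J; a 105° counterclockwise sweep puts Z at bearing 195°, so Z = J + 9.6·(cos 195°, sin 195°) = (40.527, -12.085). A1 meets ZF tangentially, so JZ is at right angles to ZF, so ZF runs along (−sin 195°, cos 195°); with |ZF| = 34.0, F = (49.327, -44.926). Then |MF| = |F − M| = 44.929.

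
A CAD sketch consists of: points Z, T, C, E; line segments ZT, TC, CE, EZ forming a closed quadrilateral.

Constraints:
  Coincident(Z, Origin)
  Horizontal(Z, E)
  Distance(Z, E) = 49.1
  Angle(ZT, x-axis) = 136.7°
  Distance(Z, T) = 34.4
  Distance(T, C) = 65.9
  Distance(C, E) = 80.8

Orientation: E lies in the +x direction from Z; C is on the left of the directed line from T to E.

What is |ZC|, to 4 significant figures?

76.17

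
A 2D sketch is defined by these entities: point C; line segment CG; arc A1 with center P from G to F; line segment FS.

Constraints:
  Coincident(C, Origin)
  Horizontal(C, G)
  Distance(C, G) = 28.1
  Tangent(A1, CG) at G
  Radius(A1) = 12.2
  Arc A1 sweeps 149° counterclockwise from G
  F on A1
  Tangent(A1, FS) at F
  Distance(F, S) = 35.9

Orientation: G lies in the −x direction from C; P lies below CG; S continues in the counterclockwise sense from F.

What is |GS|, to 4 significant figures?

47.88

On A1, G sits at bearing 90° from P; a 149° counterclockwise sweep puts F at bearing 239°, so F = P + 12.2·(cos 239°, sin 239°) = (-34.38, -22.66). Tangency of A1 to FS means the radius PF is perpendicular to FS, so FS runs along (−sin 239°, cos 239°); with |FS| = 35.9, S = (-3.611, -41.15). Then |GS| = |S − G| = 47.88.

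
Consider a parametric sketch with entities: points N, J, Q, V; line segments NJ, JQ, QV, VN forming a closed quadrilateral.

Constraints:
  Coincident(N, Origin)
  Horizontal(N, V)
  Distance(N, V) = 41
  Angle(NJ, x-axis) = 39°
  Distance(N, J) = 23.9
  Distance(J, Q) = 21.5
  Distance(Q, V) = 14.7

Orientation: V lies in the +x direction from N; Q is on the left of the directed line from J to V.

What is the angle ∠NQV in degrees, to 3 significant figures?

73.5°

Checks: |JQ| = 21.50 ✓; |QV| = 14.70 ✓.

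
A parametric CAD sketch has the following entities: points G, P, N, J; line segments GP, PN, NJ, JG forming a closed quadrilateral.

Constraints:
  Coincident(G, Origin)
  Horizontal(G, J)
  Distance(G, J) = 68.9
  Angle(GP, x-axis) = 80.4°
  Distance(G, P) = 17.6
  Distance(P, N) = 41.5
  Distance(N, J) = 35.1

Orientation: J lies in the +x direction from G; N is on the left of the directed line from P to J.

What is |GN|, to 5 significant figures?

50.214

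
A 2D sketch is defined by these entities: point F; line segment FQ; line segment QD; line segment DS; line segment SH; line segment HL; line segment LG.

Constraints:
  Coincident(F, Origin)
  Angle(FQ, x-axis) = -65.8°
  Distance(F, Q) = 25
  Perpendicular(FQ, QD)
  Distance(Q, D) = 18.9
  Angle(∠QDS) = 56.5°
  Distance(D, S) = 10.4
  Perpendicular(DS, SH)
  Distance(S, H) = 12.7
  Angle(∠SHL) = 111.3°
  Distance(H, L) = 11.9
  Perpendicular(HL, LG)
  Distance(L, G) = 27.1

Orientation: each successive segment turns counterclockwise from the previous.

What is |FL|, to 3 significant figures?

35.3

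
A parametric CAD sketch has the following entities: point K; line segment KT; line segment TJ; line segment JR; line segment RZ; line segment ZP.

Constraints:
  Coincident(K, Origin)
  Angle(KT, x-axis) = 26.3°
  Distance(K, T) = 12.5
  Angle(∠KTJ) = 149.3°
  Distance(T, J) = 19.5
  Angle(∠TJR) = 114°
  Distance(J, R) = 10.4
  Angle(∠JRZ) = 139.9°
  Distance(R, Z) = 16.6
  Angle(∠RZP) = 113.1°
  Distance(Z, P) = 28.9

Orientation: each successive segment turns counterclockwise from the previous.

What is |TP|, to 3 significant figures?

30.5

K is at the origin; KT runs at 26.3° with length 12.5, so T = (11.2, 5.54). ∠KTJ = 149.3° gives TJ at 57.0° from the x-axis; with |TJ| = 19.5, J = (21.8, 21.9). ∠TJR = 114.0° gives JR at 123° from the x-axis; with |JR| = 10.4, R = (16.2, 30.6). ∠JRZ = 139.9° gives RZ at 163° from the x-axis; with |RZ| = 16.6, Z = (0.279, 35.4). ∠RZP = 113.1° gives ZP at -130° from the x-axis; with |ZP| = 28.9, P = (-18.3, 13.3). Then |TP| = |P − T| = 30.5.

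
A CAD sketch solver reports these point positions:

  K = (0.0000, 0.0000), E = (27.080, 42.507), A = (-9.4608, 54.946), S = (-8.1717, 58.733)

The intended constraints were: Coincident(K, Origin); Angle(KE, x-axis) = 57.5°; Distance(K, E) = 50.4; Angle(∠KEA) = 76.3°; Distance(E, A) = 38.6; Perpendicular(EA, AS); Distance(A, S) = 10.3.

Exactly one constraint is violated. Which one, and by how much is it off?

Distance(A, S) = 10.3 — off by 6.30.

K = (0.00, 0.00) ✓; KE at 57.50° ✓; |KE| = 50.40 ✓; ∠KEA = 76.30° ✓; |EA| = 38.60 ✓; ∠(EA, AS) = 90.00° ✓; |AS| = 4.000 ✗.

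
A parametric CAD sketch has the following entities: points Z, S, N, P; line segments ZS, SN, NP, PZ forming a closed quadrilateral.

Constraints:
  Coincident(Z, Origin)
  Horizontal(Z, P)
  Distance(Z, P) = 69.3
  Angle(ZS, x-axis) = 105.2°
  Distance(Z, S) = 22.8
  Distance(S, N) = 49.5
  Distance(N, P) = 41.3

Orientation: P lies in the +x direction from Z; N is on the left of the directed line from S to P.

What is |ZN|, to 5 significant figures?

52.987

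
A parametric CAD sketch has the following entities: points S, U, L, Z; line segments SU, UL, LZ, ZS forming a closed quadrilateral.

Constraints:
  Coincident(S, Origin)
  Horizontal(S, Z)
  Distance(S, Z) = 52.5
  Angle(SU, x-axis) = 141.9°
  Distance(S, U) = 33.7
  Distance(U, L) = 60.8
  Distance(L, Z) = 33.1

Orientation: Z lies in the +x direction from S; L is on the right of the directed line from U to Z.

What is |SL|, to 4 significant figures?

27.17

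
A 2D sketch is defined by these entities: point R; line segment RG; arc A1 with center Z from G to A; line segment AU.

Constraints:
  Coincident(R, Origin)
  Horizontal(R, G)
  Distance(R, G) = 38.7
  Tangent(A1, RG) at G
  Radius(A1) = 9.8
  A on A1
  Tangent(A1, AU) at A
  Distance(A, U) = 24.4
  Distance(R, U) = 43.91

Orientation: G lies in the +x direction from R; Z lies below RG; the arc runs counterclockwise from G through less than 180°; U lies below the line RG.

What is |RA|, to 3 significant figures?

30.4

Checks: ∠(ZG, GR) = 90.00° ✓; |ZG| = 9.800 ✓; |ZA| = 9.800 ✓; ∠(ZA, AU) = 90.00° ✓; |AU| = 24.40 ✓; |RU| = 43.91 ✓.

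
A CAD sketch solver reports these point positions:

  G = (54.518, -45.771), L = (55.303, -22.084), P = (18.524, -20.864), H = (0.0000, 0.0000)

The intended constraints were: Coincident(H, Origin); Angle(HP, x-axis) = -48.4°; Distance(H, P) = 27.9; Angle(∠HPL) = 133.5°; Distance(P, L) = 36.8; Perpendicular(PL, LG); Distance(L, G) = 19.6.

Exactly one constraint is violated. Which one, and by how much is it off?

Distance(L, G) = 19.6 — off by 4.10.

H = (0.00, 0.00) ✓; HP at -48.40° ✓; |HP| = 27.90 ✓; ∠HPL = 133.5° ✓; |PL| = 36.80 ✓; ∠(PL, LG) = 90.00° ✓; |LG| = 23.70 ✗.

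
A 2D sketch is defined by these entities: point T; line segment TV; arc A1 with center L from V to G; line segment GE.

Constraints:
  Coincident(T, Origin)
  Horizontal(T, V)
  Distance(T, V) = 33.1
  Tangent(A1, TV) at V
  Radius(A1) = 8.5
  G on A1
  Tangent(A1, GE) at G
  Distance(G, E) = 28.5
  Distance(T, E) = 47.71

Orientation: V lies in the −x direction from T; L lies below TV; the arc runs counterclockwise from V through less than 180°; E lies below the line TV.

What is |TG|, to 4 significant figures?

42.56

Checks: |LG| = 8.500 ✓; ∠(LG, GE) = 90.00° ✓; |GE| = 28.50 ✓; |TE| = 47.71 ✓.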